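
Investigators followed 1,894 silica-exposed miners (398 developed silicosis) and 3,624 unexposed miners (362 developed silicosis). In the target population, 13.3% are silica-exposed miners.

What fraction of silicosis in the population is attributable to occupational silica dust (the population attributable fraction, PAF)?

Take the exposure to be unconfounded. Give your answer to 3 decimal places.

PAF ≈ 0.128

p₁ = P(outcome | exposed) = 398/1894 = 0.21014
p₀ = P(outcome | unexposed) = 362/3624 = 0.09989
Overall risk P(Y=1) = π·p₁ + (1−π)·p₀ = 0.133×0.21014 + 0.867×0.09989 = 0.11455.
Under exogeneity, PAF = [P(Y=1) − p₀] / P(Y=1).
PAF = (0.11455 − 0.09989) / 0.11455 ≈ 0.1280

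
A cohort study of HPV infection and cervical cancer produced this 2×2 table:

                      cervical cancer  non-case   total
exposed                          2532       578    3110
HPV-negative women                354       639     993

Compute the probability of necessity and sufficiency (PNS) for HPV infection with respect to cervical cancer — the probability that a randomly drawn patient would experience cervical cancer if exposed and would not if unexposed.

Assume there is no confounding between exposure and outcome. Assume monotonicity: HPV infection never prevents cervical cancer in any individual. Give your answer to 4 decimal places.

PNS ≈ 0.4577

p₁ = P(outcome | exposed) = 2532/3110 = 0.81415
p₀ = P(outcome | unexposed) = 354/993 = 0.3565
Under exogeneity and monotonicity, PNS = p₁ − p₀.
PNS = 0.81415 − 0.3565 = 0.45765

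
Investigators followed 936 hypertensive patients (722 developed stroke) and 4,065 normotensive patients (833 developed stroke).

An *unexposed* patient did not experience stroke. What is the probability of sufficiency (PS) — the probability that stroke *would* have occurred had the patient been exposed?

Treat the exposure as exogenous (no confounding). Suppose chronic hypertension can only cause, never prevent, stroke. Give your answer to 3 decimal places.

PS ≈ 0.712

p₁ = P(outcome | exposed) = 722/936 = 0.77137
p₀ = P(outcome | unexposed) = 833/4065 = 0.20492
Under exogeneity and monotonicity, PS = (p₁ − p₀) / (1 − p₀).
PS = (0.77137 − 0.20492) / (1 − 0.20492) = 0.56645 / 0.79508 ≈ 0.7124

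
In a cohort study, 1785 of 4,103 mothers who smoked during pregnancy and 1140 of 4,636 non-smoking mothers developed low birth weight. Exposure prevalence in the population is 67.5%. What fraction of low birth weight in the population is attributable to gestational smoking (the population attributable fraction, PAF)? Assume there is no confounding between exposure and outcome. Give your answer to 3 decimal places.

PAF ≈ 0.342

p₁ = P(outcome | exposed) = 1785/4103 = 0.43505
p₀ = P(outcome | unexposed) = 1140/4636 = 0.2459
Overall risk P(Y=1) = π·p₁ + (1−π)·p₀ = 0.675×0.43505 + 0.325×0.2459 = 0.37358.
Under exogeneity, PAF = [P(Y=1) − p₀] / P(Y=1).
PAF = (0.37358 − 0.2459) / 0.37358 ≈ 0.3418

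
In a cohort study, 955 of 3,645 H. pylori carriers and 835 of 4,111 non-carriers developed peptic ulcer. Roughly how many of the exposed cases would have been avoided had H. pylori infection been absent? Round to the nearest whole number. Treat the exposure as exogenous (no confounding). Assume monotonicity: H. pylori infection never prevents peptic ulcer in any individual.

about 215 cases

p₁ = P(outcome | exposed) = 955/3645 = 0.262
p₀ = P(outcome | unexposed) = 835/4111 = 0.20311
PN = (p₁ − p₀)/p₁ = (0.262 − 0.20311) / 0.262 ≈ 0.22477.
Attributable cases ≈ PN × (exposed cases) = 0.22477 × 955 ≈ 214.65.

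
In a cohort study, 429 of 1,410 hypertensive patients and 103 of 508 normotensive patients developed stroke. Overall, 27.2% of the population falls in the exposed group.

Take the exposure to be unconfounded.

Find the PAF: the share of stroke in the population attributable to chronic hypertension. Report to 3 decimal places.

p₁ = P(outcome | exposed) = 429/1410 = 0.30426
p₀ = P(outcome | unexposed) = 103/508 = 0.20276
Overall risk P(Y=1) = π·p₁ + (1−π)·p₀ = 0.272×0.30426 + 0.728×0.20276 = 0.23036.
Under exogeneity, PAF = [P(Y=1) − p₀] / P(Y=1).
PAF = (0.23036 − 0.20276) / 0.23036 ≈ 0.1198

PAF ≈ 0.120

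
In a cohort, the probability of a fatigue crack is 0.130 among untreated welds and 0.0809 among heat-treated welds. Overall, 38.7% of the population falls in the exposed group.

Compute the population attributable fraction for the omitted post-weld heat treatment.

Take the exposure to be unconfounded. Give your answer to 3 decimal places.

Let p₁ = 0.13, p₀ = 0.0809.
Overall risk P(Y=1) = π·p₁ + (1−π)·p₀ = 0.387×0.13 + 0.613×0.0809 = 0.099902.
Under exogeneity, PAF = [P(Y=1) − p₀] / P(Y=1).
PAF = (0.099902 − 0.0809) / 0.099902 ≈ 0.1902

PAF ≈ 0.190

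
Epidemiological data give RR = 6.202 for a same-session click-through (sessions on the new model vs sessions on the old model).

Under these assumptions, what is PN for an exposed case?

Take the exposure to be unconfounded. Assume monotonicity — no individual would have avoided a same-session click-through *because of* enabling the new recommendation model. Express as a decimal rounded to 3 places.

PN ≈ 0.839

Under exogeneity and monotonicity, PN = (RR − 1) / RR = 1 − 1/RR.
PN = (6.202 − 1) / 6.202 = 5.202 / 6.202 ≈ 0.8388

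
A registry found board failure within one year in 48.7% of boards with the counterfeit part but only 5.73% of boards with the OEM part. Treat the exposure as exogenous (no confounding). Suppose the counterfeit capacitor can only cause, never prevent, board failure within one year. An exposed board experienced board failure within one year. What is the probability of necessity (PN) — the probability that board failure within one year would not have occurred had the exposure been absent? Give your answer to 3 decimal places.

p₁ = 0.487, p₀ = 0.0573.
Under exogeneity and monotonicity, PN = (p₁ − p₀) / p₁.
PN = (0.487 − 0.0573) / 0.487 = 0.4297 / 0.487 ≈ 0.8823

PN ≈ 0.882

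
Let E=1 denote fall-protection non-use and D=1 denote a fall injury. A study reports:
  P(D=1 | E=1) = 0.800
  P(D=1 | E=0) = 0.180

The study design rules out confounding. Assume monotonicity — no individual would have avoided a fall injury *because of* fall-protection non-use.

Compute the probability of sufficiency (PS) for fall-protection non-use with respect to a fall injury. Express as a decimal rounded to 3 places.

PS ≈ 0.756

Let p₁ = 0.8, p₀ = 0.18.
Under exogeneity and monotonicity, PS = (p₁ − p₀) / (1 − p₀).
PS = (0.8 − 0.18) / (1 − 0.18) = 0.62 / 0.82 ≈ 0.7561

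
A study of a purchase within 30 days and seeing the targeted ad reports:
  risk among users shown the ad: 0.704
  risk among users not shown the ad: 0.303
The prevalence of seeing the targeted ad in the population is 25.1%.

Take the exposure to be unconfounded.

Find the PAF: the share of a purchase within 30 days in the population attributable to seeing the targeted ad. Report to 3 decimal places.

PAF ≈ 0.249

Let p₁ = 0.704, p₀ = 0.303.
Overall risk P(Y=1) = π·p₁ + (1−π)·p₀ = 0.251×0.704 + 0.749×0.303 = 0.40365.
Under exogeneity, PAF = [P(Y=1) − p₀] / P(Y=1).
PAF = (0.40365 − 0.303) / 0.40365 ≈ 0.2494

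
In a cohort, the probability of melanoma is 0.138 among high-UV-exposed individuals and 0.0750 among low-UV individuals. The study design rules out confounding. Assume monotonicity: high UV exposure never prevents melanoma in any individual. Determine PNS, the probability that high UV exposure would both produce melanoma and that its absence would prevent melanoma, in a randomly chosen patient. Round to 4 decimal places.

Let p₁ = 0.138, p₀ = 0.075.
Under exogeneity and monotonicity, PNS = p₁ − p₀.
PNS = 0.138 − 0.075 = 0.063

PNS ≈ 0.0630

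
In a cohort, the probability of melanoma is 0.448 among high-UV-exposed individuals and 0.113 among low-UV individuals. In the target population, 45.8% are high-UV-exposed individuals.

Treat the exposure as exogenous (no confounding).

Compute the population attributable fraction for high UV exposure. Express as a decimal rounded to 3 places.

PAF ≈ 0.576

Let p₁ = 0.448, p₀ = 0.113.
Overall risk P(Y=1) = π·p₁ + (1−π)·p₀ = 0.458×0.448 + 0.542×0.113 = 0.26643.
Under exogeneity, PAF = [P(Y=1) − p₀] / P(Y=1).
PAF = (0.26643 − 0.113) / 0.26643 ≈ 0.5759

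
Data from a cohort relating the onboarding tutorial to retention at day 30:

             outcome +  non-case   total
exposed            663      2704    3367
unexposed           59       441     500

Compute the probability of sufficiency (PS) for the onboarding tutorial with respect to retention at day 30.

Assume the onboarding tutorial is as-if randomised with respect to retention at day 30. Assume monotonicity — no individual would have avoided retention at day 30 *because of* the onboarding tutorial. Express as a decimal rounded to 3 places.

PS ≈ 0.089

p₁ = P(outcome | exposed) = 663/3367 = 0.19691
p₀ = P(outcome | unexposed) = 59/500 = 0.118
Under exogeneity and monotonicity, PS = (p₁ − p₀)/(1 − p₀).
PS = (0.19691 − 0.118) / 0.882 ≈ 0.0895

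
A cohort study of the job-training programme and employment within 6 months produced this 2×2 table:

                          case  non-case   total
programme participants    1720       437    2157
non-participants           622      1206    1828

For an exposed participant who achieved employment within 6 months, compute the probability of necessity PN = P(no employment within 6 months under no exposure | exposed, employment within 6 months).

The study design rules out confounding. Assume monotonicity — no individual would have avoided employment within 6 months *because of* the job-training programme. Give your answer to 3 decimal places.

PN ≈ 0.573

p₁ = P(outcome | exposed) = 1720/2157 = 0.7974
p₀ = P(outcome | unexposed) = 622/1828 = 0.34026
Under exogeneity and monotonicity, PN = (p₁ − p₀) / p₁.
PN = (0.7974 − 0.34026) / 0.7974 = 0.45714 / 0.7974 ≈ 0.5733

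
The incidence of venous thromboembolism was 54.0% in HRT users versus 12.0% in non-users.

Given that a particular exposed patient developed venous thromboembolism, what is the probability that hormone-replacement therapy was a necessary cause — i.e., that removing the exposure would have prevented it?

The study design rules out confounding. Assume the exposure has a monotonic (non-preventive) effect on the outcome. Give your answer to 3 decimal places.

PN ≈ 0.778

p₁ = 0.54, p₀ = 0.12.
Under exogeneity and monotonicity, PN = (p₁ − p₀) / p₁.
PN = (0.54 − 0.12) / 0.54 = 0.42 / 0.54 ≈ 0.7778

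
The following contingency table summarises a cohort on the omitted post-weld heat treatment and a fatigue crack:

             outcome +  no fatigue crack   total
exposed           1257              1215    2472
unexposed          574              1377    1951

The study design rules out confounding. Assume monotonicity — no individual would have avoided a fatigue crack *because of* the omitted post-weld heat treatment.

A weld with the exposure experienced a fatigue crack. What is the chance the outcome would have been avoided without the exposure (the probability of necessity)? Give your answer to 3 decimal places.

PN ≈ 0.421

p₁ = P(outcome | exposed) = 1257/2472 = 0.5085
p₀ = P(outcome | unexposed) = 574/1951 = 0.29421
Under exogeneity and monotonicity, PN = (p₁ − p₀)/p₁.
PN = (0.5085 − 0.29421) / 0.5085 ≈ 0.4214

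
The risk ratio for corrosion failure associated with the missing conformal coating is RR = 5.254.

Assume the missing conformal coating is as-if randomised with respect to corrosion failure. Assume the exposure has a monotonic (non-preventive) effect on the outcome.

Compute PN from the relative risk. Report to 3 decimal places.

PN ≈ 0.810

Under exogeneity and monotonicity, PN = (RR − 1) / RR = 1 − 1/RR.
PN = (5.254 − 1) / 5.254 = 4.254 / 5.254 ≈ 0.8097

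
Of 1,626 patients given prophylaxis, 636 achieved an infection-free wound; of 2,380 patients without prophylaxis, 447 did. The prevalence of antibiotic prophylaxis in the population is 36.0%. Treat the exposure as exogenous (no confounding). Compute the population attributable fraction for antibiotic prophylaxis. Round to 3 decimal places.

PAF ≈ 0.280

p₁ = P(outcome | exposed) = 636/1626 = 0.39114
p₀ = P(outcome | unexposed) = 447/2380 = 0.18782
Overall risk P(Y=1) = π·p₁ + (1−π)·p₀ = 0.36×0.39114 + 0.64×0.18782 = 0.26101.
Under exogeneity, PAF = [P(Y=1) − p₀] / P(Y=1).
PAF = (0.26101 − 0.18782) / 0.26101 ≈ 0.2804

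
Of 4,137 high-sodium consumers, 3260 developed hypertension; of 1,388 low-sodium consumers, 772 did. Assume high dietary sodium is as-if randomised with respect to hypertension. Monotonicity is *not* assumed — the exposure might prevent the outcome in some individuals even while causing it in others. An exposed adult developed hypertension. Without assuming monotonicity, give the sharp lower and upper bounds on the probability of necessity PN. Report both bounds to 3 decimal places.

p₁ = P(outcome | exposed) = 3260/4137 = 0.78801
p₀ = P(outcome | unexposed) = 772/1388 = 0.5562
Under exogeneity alone the bounds on PN are max{0,(p₁−p₀)/p₁} ≤ PN ≤ min{1,(1−p₀)/p₁}.
  lower = (p₁ − p₀)/p₁ = 0.23181 / 0.78801 ≈ 0.2942
  upper = min{1, (1 − p₀)/p₁} = 0.4438 / 0.78801 ≈ 0.5632

0.294 ≤ PN ≤ 0.563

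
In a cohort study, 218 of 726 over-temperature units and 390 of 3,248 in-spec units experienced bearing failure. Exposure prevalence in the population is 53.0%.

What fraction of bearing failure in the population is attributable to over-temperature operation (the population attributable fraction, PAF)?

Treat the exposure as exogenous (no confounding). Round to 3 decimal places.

p₁ = P(outcome | exposed) = 218/726 = 0.30028
p₀ = P(outcome | unexposed) = 390/3248 = 0.12007
Overall risk P(Y=1) = π·p₁ + (1−π)·p₀ = 0.53×0.30028 + 0.47×0.12007 = 0.21558.
Under exogeneity, PAF = [P(Y=1) − p₀] / P(Y=1).
PAF = (0.21558 − 0.12007) / 0.21558 ≈ 0.4430

PAF ≈ 0.443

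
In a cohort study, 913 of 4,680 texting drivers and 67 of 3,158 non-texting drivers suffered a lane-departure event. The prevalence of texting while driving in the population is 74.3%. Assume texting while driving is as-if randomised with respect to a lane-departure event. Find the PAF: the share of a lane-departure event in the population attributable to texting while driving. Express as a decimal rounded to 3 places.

p₁ = P(outcome | exposed) = 913/4680 = 0.19509
p₀ = P(outcome | unexposed) = 67/3158 = 0.021216
Overall risk P(Y=1) = π·p₁ + (1−π)·p₀ = 0.743×0.19509 + 0.257×0.021216 = 0.1504.
Under exogeneity, PAF = [P(Y=1) − p₀] / P(Y=1).
PAF = (0.1504 − 0.021216) / 0.1504 ≈ 0.8589

PAF ≈ 0.859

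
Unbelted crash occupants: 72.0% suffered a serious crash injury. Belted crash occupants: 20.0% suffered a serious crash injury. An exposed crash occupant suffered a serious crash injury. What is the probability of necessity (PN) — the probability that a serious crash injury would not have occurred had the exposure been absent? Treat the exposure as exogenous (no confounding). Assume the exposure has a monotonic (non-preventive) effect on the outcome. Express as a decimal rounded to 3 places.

p₁ = 0.72, p₀ = 0.2.
Under exogeneity and monotonicity, PN = (p₁ − p₀) / p₁.
PN = (0.72 − 0.2) / 0.72 = 0.52 / 0.72 ≈ 0.7222

PN ≈ 0.722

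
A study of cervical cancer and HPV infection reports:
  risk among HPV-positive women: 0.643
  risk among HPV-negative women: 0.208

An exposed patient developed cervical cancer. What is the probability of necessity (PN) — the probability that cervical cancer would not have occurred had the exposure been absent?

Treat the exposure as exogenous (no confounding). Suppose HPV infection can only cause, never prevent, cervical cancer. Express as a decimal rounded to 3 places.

PN ≈ 0.677

Let p₁ = 0.643, p₀ = 0.208.
Under exogeneity and monotonicity, PN = (p₁ − p₀) / p₁.
PN = (0.643 − 0.208) / 0.643 = 0.435 / 0.643 ≈ 0.6765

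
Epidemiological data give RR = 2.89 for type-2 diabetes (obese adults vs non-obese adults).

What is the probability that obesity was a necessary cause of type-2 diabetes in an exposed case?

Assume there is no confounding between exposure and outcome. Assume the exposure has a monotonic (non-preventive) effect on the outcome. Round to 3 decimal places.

Under exogeneity and monotonicity, PN = (RR − 1) / RR = 1 − 1/RR.
PN = (2.89 − 1) / 2.89 = 1.89 / 2.89 ≈ 0.6540

PN ≈ 0.654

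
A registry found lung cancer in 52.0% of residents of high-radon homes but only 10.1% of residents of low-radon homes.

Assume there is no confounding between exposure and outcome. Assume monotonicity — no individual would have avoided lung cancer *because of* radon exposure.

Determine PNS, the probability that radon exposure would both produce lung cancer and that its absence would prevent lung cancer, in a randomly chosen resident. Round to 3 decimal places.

PNS ≈ 0.419

p₁ = 0.52, p₀ = 0.101.
Under exogeneity and monotonicity, PNS = p₁ − p₀.
PNS = 0.52 − 0.101 = 0.419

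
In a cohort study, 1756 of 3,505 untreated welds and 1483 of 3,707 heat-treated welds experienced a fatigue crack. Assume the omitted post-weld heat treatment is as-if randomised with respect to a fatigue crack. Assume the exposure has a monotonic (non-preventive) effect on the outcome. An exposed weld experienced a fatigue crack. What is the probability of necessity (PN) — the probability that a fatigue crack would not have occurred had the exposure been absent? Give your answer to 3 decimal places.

PN ≈ 0.201

p₁ = P(outcome | exposed) = 1756/3505 = 0.501
p₀ = P(outcome | unexposed) = 1483/3707 = 0.40005
Under exogeneity and monotonicity, PN = (p₁ − p₀) / p₁.
PN = (0.501 − 0.40005) / 0.501 = 0.10094 / 0.501 ≈ 0.2015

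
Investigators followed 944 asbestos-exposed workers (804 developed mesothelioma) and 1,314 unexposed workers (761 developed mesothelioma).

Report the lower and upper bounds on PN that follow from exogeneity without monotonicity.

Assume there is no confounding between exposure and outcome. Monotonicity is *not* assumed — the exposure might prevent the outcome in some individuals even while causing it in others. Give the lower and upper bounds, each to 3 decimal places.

p₁ = P(outcome | exposed) = 804/944 = 0.85169
p₀ = P(outcome | unexposed) = 761/1314 = 0.57915
Under exogeneity alone the bounds on PN are max{0,(p₁−p₀)/p₁} ≤ PN ≤ min{1,(1−p₀)/p₁}.
  lower = (p₁ − p₀)/p₁ = 0.27255 / 0.85169 ≈ 0.3200
  upper = min{1, (1 − p₀)/p₁} = 0.42085 / 0.85169 ≈ 0.4941

0.320 ≤ PN ≤ 0.494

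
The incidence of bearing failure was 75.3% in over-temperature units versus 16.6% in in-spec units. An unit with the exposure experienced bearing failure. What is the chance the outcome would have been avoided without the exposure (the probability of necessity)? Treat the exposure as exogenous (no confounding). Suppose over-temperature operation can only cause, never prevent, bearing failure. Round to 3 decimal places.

PN ≈ 0.780

p₁ = 0.753, p₀ = 0.166.
Under exogeneity and monotonicity, PN = (p₁ − p₀) / p₁.
PN = (0.753 − 0.166) / 0.753 = 0.587 / 0.753 ≈ 0.7795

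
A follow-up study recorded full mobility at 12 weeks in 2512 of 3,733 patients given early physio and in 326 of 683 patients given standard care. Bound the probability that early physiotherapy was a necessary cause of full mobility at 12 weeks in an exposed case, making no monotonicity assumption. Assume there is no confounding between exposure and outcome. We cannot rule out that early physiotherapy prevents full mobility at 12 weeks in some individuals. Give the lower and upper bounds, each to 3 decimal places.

p₁ = P(outcome | exposed) = 2512/3733 = 0.67292
p₀ = P(outcome | unexposed) = 326/683 = 0.47731
Under exogeneity alone the bounds on PN are max{0,(p₁−p₀)/p₁} ≤ PN ≤ min{1,(1−p₀)/p₁}.
  lower = (p₁ − p₀)/p₁ = 0.19561 / 0.67292 ≈ 0.2907
  upper = min{1, (1 − p₀)/p₁} = 0.52269 / 0.67292 ≈ 0.7768

0.291 ≤ PN ≤ 0.777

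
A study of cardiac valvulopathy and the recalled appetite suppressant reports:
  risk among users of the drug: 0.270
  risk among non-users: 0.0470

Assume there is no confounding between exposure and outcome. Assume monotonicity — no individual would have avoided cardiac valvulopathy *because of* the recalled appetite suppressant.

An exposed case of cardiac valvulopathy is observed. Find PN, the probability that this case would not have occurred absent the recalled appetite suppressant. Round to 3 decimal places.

Let p₁ = 0.27, p₀ = 0.047.
Under exogeneity and monotonicity, PN = (p₁ − p₀) / p₁.
PN = (0.27 − 0.047) / 0.27 = 0.223 / 0.27 ≈ 0.8259

PN ≈ 0.826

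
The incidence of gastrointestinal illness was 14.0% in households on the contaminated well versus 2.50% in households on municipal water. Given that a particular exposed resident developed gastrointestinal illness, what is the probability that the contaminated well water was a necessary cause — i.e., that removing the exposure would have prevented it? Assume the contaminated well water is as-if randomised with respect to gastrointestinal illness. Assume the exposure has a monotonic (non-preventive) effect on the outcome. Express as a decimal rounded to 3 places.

p₁ = 0.14, p₀ = 0.025.
Under exogeneity and monotonicity, PN = (p₁ − p₀) / p₁.
PN = (0.14 − 0.025) / 0.14 = 0.115 / 0.14 ≈ 0.8214

PN ≈ 0.821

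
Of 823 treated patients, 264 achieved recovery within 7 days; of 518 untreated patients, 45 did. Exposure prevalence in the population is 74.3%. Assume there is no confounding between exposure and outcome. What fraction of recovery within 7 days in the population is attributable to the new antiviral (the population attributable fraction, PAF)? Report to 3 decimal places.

PAF ≈ 0.667

p₁ = P(outcome | exposed) = 264/823 = 0.32078
p₀ = P(outcome | unexposed) = 45/518 = 0.086873
Overall risk P(Y=1) = π·p₁ + (1−π)·p₀ = 0.743×0.32078 + 0.257×0.086873 = 0.26066.
Under exogeneity, PAF = [P(Y=1) − p₀] / P(Y=1).
PAF = (0.26066 − 0.086873) / 0.26066 ≈ 0.6667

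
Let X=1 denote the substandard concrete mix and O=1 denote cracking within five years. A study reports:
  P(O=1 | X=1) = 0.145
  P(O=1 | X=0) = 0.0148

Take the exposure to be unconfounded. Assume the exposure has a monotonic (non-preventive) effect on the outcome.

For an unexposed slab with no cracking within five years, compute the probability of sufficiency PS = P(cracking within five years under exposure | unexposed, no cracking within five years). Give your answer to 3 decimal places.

PS ≈ 0.132

Let p₁ = 0.145, p₀ = 0.0148.
Under exogeneity and monotonicity, PS = (p₁ − p₀) / (1 − p₀).
PS = (0.145 − 0.0148) / (1 − 0.0148) = 0.1302 / 0.9852 ≈ 0.1322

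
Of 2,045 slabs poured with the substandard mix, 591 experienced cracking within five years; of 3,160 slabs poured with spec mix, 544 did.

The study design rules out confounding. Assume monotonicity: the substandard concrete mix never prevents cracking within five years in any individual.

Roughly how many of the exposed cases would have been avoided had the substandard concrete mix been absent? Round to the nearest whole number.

about 239 cases

p₁ = P(outcome | exposed) = 591/2045 = 0.289
p₀ = P(outcome | unexposed) = 544/3160 = 0.17215
PN = (p₁ − p₀)/p₁ = (0.289 − 0.17215) / 0.289 ≈ 0.40431.
Attributable cases ≈ PN × (exposed cases) = 0.40431 × 591 ≈ 238.95.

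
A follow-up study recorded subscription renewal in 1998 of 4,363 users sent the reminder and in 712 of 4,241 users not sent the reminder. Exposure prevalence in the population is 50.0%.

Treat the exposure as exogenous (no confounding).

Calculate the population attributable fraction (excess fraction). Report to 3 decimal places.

PAF ≈ 0.463

p₁ = P(outcome | exposed) = 1998/4363 = 0.45794
p₀ = P(outcome | unexposed) = 712/4241 = 0.16788
Overall risk P(Y=1) = π·p₁ + (1−π)·p₀ = 0.5×0.45794 + 0.5×0.16788 = 0.31291.
Under exogeneity, PAF = [P(Y=1) − p₀] / P(Y=1).
PAF = (0.31291 − 0.16788) / 0.31291 ≈ 0.4635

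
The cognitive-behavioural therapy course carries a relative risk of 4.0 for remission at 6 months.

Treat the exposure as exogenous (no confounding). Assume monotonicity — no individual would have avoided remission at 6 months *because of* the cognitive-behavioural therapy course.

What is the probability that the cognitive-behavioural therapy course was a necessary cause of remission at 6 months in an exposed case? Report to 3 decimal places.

Under exogeneity and monotonicity, PN = (RR − 1) / RR = 1 − 1/RR.
PN = (4.0 − 1) / 4.0 = 3 / 4.0 ≈ 0.7500

PN ≈ 0.750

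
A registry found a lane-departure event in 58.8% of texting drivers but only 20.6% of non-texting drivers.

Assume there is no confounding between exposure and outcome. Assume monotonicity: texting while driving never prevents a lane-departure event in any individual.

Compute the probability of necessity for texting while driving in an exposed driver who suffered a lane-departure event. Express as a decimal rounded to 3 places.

p₁ = 0.588, p₀ = 0.206.
Under exogeneity and monotonicity, PN = (p₁ − p₀) / p₁.
PN = (0.588 − 0.206) / 0.588 = 0.382 / 0.588 ≈ 0.6497

PN ≈ 0.650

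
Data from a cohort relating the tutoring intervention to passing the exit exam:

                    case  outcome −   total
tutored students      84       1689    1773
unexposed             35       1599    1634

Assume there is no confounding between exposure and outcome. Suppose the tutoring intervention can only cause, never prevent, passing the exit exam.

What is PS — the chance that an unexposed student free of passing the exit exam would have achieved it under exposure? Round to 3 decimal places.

PS ≈ 0.027

p₁ = P(outcome | exposed) = 84/1773 = 0.047377
p₀ = P(outcome | unexposed) = 35/1634 = 0.02142
Under exogeneity and monotonicity, PS = (p₁ − p₀)/(1 − p₀).
PS = (0.047377 − 0.02142) / 0.97858 ≈ 0.0265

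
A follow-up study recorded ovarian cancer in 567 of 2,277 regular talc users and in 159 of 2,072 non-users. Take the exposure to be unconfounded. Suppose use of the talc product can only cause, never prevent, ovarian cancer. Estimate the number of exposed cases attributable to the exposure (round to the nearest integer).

about 392 cases

p₁ = P(outcome | exposed) = 567/2277 = 0.24901
p₀ = P(outcome | unexposed) = 159/2072 = 0.076737
PN = (p₁ − p₀)/p₁ = (0.24901 − 0.076737) / 0.24901 ≈ 0.69183.
Attributable cases ≈ PN × (exposed cases) = 0.69183 × 567 ≈ 392.27.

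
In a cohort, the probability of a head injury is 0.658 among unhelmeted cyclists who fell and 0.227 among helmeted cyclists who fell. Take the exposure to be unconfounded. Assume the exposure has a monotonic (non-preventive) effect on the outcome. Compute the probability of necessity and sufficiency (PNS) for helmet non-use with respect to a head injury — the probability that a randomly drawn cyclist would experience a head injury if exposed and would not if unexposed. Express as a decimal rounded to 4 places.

PNS ≈ 0.4310

Let p₁ = 0.658, p₀ = 0.227.
Under exogeneity and monotonicity, PNS = p₁ − p₀.
PNS = 0.658 − 0.227 = 0.431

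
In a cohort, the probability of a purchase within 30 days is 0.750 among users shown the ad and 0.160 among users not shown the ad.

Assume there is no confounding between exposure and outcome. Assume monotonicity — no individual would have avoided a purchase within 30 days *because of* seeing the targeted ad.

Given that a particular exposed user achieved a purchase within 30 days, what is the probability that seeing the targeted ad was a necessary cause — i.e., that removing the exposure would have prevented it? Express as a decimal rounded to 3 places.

Let p₁ = 0.75, p₀ = 0.16.
Under exogeneity and monotonicity, PN = (p₁ − p₀) / p₁.
PN = (0.75 − 0.16) / 0.75 = 0.59 / 0.75 ≈ 0.7867

PN ≈ 0.787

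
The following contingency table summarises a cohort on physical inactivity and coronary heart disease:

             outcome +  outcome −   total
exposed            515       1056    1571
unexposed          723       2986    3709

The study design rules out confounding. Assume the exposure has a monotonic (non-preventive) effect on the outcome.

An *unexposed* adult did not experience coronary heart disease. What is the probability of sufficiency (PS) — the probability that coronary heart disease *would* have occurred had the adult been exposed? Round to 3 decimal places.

p₁ = P(outcome | exposed) = 515/1571 = 0.32782
p₀ = P(outcome | unexposed) = 723/3709 = 0.19493
Under exogeneity and monotonicity, PS = (p₁ − p₀)/(1 − p₀).
PS = (0.32782 − 0.19493) / 0.80507 ≈ 0.1651

PS ≈ 0.165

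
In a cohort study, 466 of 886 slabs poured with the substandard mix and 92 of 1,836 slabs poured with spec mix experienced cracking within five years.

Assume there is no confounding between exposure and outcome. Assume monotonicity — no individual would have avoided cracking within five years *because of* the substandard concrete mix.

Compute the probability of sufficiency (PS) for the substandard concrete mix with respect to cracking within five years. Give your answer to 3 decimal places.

PS ≈ 0.501

p₁ = P(outcome | exposed) = 466/886 = 0.52596
p₀ = P(outcome | unexposed) = 92/1836 = 0.050109
Under exogeneity and monotonicity, PS = (p₁ − p₀) / (1 − p₀).
PS = (0.52596 − 0.050109) / (1 − 0.050109) = 0.47585 / 0.94989 ≈ 0.5010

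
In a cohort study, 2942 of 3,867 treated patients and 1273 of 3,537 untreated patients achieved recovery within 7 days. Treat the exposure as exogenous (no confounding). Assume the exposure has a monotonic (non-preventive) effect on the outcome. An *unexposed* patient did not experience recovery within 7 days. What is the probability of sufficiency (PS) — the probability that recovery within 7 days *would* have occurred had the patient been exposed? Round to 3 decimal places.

PS ≈ 0.626

p₁ = P(outcome | exposed) = 2942/3867 = 0.7608
p₀ = P(outcome | unexposed) = 1273/3537 = 0.35991
Under exogeneity and monotonicity, PS = (p₁ − p₀) / (1 − p₀).
PS = (0.7608 − 0.35991) / (1 − 0.35991) = 0.40089 / 0.64009 ≈ 0.6263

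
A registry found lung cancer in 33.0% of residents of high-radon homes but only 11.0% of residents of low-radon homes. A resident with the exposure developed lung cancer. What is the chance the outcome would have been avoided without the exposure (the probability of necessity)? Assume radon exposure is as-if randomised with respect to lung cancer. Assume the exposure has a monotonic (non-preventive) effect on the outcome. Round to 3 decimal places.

PN ≈ 0.667

p₁ = 0.33, p₀ = 0.11.
Under exogeneity and monotonicity, PN = (p₁ − p₀) / p₁.
PN = (0.33 − 0.11) / 0.33 = 0.22 / 0.33 ≈ 0.6667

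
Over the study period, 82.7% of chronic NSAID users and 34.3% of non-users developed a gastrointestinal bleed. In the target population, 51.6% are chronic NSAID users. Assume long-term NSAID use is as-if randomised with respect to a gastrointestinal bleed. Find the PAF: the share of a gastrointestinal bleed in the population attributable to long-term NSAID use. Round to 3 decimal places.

PAF ≈ 0.421

p₁ = 0.827, p₀ = 0.343.
Overall risk P(Y=1) = π·p₁ + (1−π)·p₀ = 0.516×0.827 + 0.484×0.343 = 0.59274.
Under exogeneity, PAF = [P(Y=1) − p₀] / P(Y=1).
PAF = (0.59274 − 0.343) / 0.59274 ≈ 0.4213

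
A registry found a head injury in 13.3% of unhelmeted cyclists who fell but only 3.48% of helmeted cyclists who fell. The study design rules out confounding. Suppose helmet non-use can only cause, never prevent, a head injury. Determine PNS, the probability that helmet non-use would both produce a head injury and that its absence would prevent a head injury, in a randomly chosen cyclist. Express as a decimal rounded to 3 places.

PNS ≈ 0.098

p₁ = 0.133, p₀ = 0.0348.
Under exogeneity and monotonicity, PNS = p₁ − p₀.
PNS = 0.133 − 0.0348 = 0.0982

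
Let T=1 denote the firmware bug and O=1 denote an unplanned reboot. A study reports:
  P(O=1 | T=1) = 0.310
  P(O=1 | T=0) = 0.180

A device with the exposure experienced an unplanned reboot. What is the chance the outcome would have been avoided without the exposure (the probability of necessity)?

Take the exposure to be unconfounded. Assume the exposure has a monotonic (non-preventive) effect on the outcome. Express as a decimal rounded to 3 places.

Let p₁ = 0.31, p₀ = 0.18.
Under exogeneity and monotonicity, PN = (p₁ − p₀) / p₁.
PN = (0.31 − 0.18) / 0.31 = 0.13 / 0.31 ≈ 0.4194

PN ≈ 0.419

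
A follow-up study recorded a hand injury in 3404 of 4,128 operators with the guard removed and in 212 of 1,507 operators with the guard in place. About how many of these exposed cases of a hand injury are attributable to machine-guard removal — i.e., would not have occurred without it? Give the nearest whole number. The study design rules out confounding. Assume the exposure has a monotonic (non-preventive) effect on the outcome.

about 2823 cases

p₁ = P(outcome | exposed) = 3404/4128 = 0.82461
p₀ = P(outcome | unexposed) = 212/1507 = 0.14068
PN = (p₁ − p₀)/p₁ = (0.82461 − 0.14068) / 0.82461 ≈ 0.82940.
Attributable cases ≈ PN × (exposed cases) = 0.82940 × 3404 ≈ 2823.29.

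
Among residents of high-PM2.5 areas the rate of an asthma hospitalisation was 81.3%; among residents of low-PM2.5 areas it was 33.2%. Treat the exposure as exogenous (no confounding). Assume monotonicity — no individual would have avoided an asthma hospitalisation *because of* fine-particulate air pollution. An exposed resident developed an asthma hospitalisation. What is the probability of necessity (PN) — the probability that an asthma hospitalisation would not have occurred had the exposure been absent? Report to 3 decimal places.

PN ≈ 0.592

p₁ = 0.813, p₀ = 0.332.
Under exogeneity and monotonicity, PN = (p₁ − p₀) / p₁.
PN = (0.813 − 0.332) / 0.813 = 0.481 / 0.813 ≈ 0.5916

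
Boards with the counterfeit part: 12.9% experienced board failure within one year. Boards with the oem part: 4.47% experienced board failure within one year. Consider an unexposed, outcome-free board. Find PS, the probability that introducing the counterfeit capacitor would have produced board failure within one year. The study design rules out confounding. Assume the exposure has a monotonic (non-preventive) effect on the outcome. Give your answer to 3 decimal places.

PS ≈ 0.088

p₁ = 0.129, p₀ = 0.0447.
Under exogeneity and monotonicity, PS = (p₁ − p₀) / (1 − p₀).
PS = (0.129 − 0.0447) / (1 − 0.0447) = 0.0843 / 0.9553 ≈ 0.0882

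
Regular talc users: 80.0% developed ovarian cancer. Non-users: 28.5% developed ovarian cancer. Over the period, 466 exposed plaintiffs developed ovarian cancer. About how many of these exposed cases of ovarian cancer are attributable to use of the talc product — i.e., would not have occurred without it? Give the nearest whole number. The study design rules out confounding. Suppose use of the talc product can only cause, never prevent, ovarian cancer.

p₁ = 0.8, p₀ = 0.285.
PN = (p₁ − p₀)/p₁ = (0.8 − 0.285) / 0.8 ≈ 0.64375.
Attributable cases ≈ PN × (exposed cases) = 0.64375 × 466 ≈ 299.99.

about 300 cases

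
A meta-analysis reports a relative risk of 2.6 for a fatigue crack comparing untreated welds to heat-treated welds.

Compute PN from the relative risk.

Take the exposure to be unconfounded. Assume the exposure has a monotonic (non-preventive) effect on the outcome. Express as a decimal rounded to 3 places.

Under exogeneity and monotonicity, PN = (RR − 1) / RR = 1 − 1/RR.
PN = (2.6 − 1) / 2.6 = 1.6 / 2.6 ≈ 0.6154

PN ≈ 0.615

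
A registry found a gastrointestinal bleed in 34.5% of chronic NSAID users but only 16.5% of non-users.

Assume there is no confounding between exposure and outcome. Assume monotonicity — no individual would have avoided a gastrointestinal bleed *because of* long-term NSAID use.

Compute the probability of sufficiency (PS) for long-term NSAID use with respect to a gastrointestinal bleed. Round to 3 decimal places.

PS ≈ 0.216

p₁ = 0.345, p₀ = 0.165.
Under exogeneity and monotonicity, PS = (p₁ − p₀) / (1 − p₀).
PS = (0.345 − 0.165) / (1 − 0.165) = 0.18 / 0.835 ≈ 0.2156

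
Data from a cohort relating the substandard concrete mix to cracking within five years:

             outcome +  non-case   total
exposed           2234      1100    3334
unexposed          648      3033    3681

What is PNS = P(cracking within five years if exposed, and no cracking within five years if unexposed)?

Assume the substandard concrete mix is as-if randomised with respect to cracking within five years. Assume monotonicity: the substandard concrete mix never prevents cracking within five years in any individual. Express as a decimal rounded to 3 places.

p₁ = P(outcome | exposed) = 2234/3334 = 0.67007
p₀ = P(outcome | unexposed) = 648/3681 = 0.17604
Under exogeneity and monotonicity, PNS = p₁ − p₀.
PNS = 0.67007 − 0.17604 = 0.49403

PNS ≈ 0.494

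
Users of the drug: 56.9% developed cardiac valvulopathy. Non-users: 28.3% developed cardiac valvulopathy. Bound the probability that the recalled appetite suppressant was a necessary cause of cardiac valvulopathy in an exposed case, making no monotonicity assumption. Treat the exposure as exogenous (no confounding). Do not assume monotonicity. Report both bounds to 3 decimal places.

p₁ = 0.569, p₀ = 0.283.
Under exogeneity alone the bounds on PN are max{0,(p₁−p₀)/p₁} ≤ PN ≤ min{1,(1−p₀)/p₁}.
  lower = (p₁ − p₀)/p₁ = 0.286 / 0.569 ≈ 0.5026
  upper = min{1, (1 − p₀)/p₁} = 0.717 / 0.569 ≈ 1.2601 → capped at 1

0.503 ≤ PN ≤ 1.000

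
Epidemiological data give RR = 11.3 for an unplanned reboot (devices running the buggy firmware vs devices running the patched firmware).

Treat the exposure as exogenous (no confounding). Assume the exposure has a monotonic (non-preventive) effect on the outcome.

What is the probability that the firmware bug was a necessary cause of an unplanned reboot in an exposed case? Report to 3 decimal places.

PN ≈ 0.912

Under exogeneity and monotonicity, PN = (RR − 1) / RR = 1 − 1/RR.
PN = (11.3 − 1) / 11.3 = 10.3 / 11.3 ≈ 0.9115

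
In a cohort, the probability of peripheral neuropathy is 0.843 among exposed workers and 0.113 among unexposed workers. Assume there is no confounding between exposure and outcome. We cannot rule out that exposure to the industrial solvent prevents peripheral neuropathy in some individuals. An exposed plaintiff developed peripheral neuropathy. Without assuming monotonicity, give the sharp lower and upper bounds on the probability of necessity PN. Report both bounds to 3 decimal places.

0.866 ≤ PN ≤ 1.000

Let p₁ = 0.843, p₀ = 0.113.
Under exogeneity alone the bounds on PN are max{0,(p₁−p₀)/p₁} ≤ PN ≤ min{1,(1−p₀)/p₁}.
  lower = (p₁ − p₀)/p₁ = 0.73 / 0.843 ≈ 0.8660
  upper = min{1, (1 − p₀)/p₁} = 0.887 / 0.843 ≈ 1.0522 → capped at 1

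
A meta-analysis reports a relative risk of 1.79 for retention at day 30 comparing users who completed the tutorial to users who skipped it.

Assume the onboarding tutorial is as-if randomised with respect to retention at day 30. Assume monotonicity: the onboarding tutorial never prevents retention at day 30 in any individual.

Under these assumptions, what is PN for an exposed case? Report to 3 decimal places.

PN ≈ 0.441

Under exogeneity and monotonicity, PN = (RR − 1) / RR = 1 − 1/RR.
PN = (1.79 − 1) / 1.79 = 0.79 / 1.79 ≈ 0.4413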